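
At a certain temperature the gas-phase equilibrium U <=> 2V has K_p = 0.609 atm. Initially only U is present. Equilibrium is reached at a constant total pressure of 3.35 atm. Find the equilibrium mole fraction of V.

y_V = 0.345

Take 1 mol U as basis and let X be its fractional conversion, so ξ = X.
At extent ξ: n_U = 1 − X; n_V = 2X.
Total moles n_T = 1 + X.
Mole fractions y_i = n_i/n_T; K_p = p_V^2 / (p_U) with p_i = y_i·P.
Equating to 0.609 atm and solving on 0 < X < 1: X = 0.208.
Then n_V = 0.417, n_T = 1.21, so y_V = 0.345.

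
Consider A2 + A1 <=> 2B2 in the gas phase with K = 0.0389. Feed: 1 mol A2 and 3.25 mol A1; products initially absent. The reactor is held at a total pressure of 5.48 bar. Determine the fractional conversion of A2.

X = 0.159

Let X = conversion of A2 (basis 1 mol A2); extent of reaction ξ = X.
Mole table: n_A2 = 1 − X; n_A1 = 3.25 − X; n_B2 = 2X.
Since Δν = 0, n_T = 4.25 throughout.
With p_i = (n_i/n_T)P, K = p_B2^2 / (p_A2 p_A1).
This yields a degree-2 equation in X; solving on (0,1), X = 0.159.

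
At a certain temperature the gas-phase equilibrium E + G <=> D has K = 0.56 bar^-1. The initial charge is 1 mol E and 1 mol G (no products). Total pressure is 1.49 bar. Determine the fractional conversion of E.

Let X = conversion of E (basis 1 mol E); extent of reaction ξ = X.
Species balance: n_E = 1 − X; n_G = 1 − X; n_D = X.
Total moles n_T = 2 − X.
y_i = n_i/n_T, p_i = y_i·P. K = p_D / (p_E p_G).
Equating to 0.56 bar^-1 and solving on 0 < X < 1: X = 0.262.

X = 0.262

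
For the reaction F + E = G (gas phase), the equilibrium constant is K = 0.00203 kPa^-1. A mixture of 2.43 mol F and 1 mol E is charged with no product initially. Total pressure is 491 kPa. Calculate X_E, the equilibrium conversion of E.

X = 0.400

Basis: 1 mol E initially; let X = conversion of E. Extent ξ = X.
At extent ξ: n_F = 2.43 − X; n_E = 1 − X; n_G = X.
Total moles n_T = 3.43 − X.
y_i = n_i/n_T, p_i = y_i·P. K = p_G / (p_F p_E).
This yields a degree-2 equation in X; solving on (0,1), X = 0.400.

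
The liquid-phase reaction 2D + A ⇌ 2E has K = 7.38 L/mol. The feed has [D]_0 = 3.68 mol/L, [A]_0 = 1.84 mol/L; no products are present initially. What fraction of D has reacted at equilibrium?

Let X = conversion of D; extent ξ = 3.68X/2 mol/L.
Concentrations: [D] = 3.68 − 3.68X; [A] = 1.84 − 1.84X; [E] = 3.68X.
K = [E]^2 / ([D]^2 [A]).
Setting equal to 7.38 and solving for X on (0,1) gives X = 0.677.

X = 0.677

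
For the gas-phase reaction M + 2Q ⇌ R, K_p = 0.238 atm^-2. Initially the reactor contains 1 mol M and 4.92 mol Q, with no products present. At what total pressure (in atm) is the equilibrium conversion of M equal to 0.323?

P = 1.75 atm

Let X = conversion of M (basis 1 mol M); extent of reaction ξ = X.
Species balance: n_M = 1 − X; n_Q = 4.92 − 2X; n_R = X.
Total moles n_T = 5.92 − 2X.
K_p = p_R / (p_M p_Q^2) with p_i = (n_i/n_T)·P.
At X = 0.323: the mole-fraction product g(X) = Π y_i^ν_i = 0.7265. Since K_p = g(X)·P^{-2}, P = (g/K_p)^(1/2) = (0.7265/0.238)^(1/2) = 1.75 atm.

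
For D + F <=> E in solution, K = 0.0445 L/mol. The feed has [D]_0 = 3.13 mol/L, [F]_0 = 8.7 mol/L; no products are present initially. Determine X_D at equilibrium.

Let X = conversion of D; extent ξ = 3.13·X mol/L.
Concentrations: [D] = 3.13 − 3.13X; [F] = 8.7 − 3.13X; [E] = 3.13X.
K = [E] / ([D] [F]).
This equals 0.0445 at X = 0.260 (the root in 0 < X < 1).

X = 0.260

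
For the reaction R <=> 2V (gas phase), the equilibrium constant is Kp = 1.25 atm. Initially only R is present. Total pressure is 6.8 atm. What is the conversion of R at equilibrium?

Take 1 mol R as basis and let X be its fractional conversion, so ξ = X.
At extent ξ: n_R = 1 − X; n_V = 2X.
Summing: n_T = 1 + X.
Mole fractions y_i = n_i/n_T; Kp = p_V^2 / (p_R) with p_i = y_i·P.
Equating to 1.25 atm and solving on 0 < X < 1: X = 0.210.

X = 0.210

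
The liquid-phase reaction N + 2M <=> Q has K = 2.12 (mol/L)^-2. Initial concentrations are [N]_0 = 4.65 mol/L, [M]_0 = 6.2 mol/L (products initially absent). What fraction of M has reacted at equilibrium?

Let X = conversion of M; extent ξ = 6.2X/2 mol/L.
Concentrations: [N] = 4.65 − 3.1X; [M] = 6.2 − 6.2X; [Q] = 3.1X.
K = [Q] / ([N] [M]^2).
Setting equal to 2.12 and solving for X on (0,1) gives X = 0.870.

X = 0.870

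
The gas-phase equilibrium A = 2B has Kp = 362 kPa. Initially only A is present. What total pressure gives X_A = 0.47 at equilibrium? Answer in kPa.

P = 319 kPa

Basis: 1 mol A initially; let X = conversion of A. Extent ξ = X.
Mole table: n_A = 1 − X; n_B = 2X.
Summing: n_T = 1 + X.
Kp = p_B^2 / (p_A) with p_i = (n_i/n_T)·P.
At X = 0.47: the mole-fraction product g(X) = Π y_i^ν_i = 1.134. Since Kp = g(X)·P^{1}, P = (Kp/g)^(1/1) = (362/1.134)^(1/1) = 319 kPa.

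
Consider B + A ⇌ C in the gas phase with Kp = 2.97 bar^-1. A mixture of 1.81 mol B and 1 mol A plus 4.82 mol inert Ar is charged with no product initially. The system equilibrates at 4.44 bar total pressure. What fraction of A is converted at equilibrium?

X = 0.682

Let X = conversion of A (basis 1 mol A); extent of reaction ξ = X.
Moles: n_B = 1.81 − X; n_A = 1 − X; n_C = X; n_I = 4.82 (inert).
n_T = Σnᵢ = 7.63 − X.
Mole fractions y_i = n_i/n_T; Kp = p_C / (p_B p_A) with p_i = y_i·P.
Substituting and setting equal to 2.97 bar^-1 gives a polynomial in X; the root in (0,1) is X = 0.682.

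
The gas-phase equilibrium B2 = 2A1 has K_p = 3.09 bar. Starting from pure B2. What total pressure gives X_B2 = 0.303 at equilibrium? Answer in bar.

P = 7.64 bar

Take 1 mol B2 as basis and let X be its fractional conversion, so ξ = X.
Species balance: n_B2 = 1 − X; n_A1 = 2X.
n_T = Σnᵢ = 1 + X.
K_p = p_A1^2 / (p_B2) with p_i = (n_i/n_T)·P.
At X = 0.303: the mole-fraction product g(X) = Π y_i^ν_i = 0.4044. Since K_p = g(X)·P^{1}, P = (K_p/g)^(1/1) = (3.09/0.4044)^(1/1) = 7.64 bar.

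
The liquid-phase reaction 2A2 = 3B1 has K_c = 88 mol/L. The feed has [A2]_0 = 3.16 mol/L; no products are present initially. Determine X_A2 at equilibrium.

X = 0.766

Let X = conversion of A2; extent ξ = 3.16X/2 mol/L.
Concentrations: [A2] = 3.16 − 3.16X; [B1] = 4.74X.
K_c = [B1]^3 / ([A2]^2).
This equals 88 at X = 0.766 (the root in 0 < X < 1).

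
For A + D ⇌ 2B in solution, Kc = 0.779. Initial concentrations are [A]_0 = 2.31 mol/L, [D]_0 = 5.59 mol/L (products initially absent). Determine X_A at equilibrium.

X = 0.456

Let X = conversion of A; extent ξ = 2.31·X mol/L.
Concentrations: [A] = 2.31 − 2.31X; [D] = 5.59 − 2.31X; [B] = 4.62X.
Kc = [B]^2 / ([A] [D]).
Equating to 0.779: the physical root is X = 0.456.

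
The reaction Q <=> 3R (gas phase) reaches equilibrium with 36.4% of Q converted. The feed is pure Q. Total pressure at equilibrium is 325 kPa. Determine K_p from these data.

K_p = 7.24e+04 kPa^2

Take 1 mol Q as basis and let X be its fractional conversion, so ξ = X.
Species balance: n_Q = 1 − X; n_R = 3X.
Summing: n_T = 1 + 2X.
At X = 0.364: n_Q = 0.636, n_R = 1.09, n_T = 1.73.
p_i = (n_i/n_T)·P. K_p = p_R^3 / (p_Q) = 7.24e+04 kPa^2.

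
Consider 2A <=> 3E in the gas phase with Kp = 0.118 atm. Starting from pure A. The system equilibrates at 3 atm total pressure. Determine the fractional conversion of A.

X = 0.201

Basis: 1 mol A initially; let X = conversion of A. Extent ξ = 0.5X.
Moles: n_A = 1 − X; n_E = 1.5X.
Total moles n_T = 1 + 0.5X.
With p_i = (n_i/n_T)P, Kp = p_E^3 / (p_A^2).
This yields a degree-3 equation in X; solving on (0,1), X = 0.201.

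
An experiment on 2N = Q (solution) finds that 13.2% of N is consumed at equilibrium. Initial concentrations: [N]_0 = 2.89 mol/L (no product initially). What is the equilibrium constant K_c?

K_c = 0.0303 L/mol

Let X = conversion of N.
Concentrations: [N] = 2.89 − 2.89X; [Q] = 1.45X.
At X = 0.132: [N] = 2.51, [Q] = 0.191.
K_c = [Q] / ([N]^2) = 0.0303 L/mol.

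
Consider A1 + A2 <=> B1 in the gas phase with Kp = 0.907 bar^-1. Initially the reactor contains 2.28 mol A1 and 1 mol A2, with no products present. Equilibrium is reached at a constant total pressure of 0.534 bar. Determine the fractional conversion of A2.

Take 1 mol A2 as basis and let X be its fractional conversion, so ξ = X.
Mole table: n_A1 = 2.28 − X; n_A2 = 1 − X; n_B1 = X.
n_T = Σnᵢ = 3.28 − X.
Mole fractions y_i = n_i/n_T; Kp = p_B1 / (p_A1 p_A2) with p_i = y_i·P.
Setting this equal to 0.907 bar^-1 and taking the physical root (0 < X < 1) gives X = 0.245.

X = 0.245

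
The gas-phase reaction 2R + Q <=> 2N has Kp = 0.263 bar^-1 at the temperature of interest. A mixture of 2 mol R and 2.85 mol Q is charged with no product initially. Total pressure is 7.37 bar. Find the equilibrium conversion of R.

X = 0.506

Take 2 mol R as basis and let X be its fractional conversion, so ξ = X.
Species balance: n_R = 2 − 2X; n_Q = 2.85 − X; n_N = 2X.
Total moles n_T = 4.85 − X.
Mole fractions y_i = n_i/n_T; Kp = p_N^2 / (p_R^2 p_Q) with p_i = y_i·P.
Setting this equal to 0.263 bar^-1 and taking the physical root (0 < X < 1) gives X = 0.506.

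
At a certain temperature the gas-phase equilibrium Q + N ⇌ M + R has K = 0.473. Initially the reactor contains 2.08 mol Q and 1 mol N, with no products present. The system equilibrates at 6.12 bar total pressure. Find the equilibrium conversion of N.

Take 1 mol N as basis and let X be its fractional conversion, so ξ = X.
Mole table: n_Q = 2.08 − X; n_N = 1 − X; n_M = X; n_R = X.
n_T stays at 3.08 (no change in mole number).
y_i = n_i/n_T, p_i = y_i·P. K = p_M p_R / (p_Q p_N).
Equating to 0.473 and solving on 0 < X < 1: X = 0.561.

X = 0.561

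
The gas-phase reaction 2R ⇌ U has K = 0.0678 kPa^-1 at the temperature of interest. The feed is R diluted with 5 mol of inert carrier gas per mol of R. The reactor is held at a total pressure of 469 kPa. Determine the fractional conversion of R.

X = 0.743

Basis: 1 mol R initially; let X = conversion of R. Extent ξ = 0.5X.
Moles: n_R = 1 − X; n_U = 0.5X; n_I = 5 (inert).
Total moles n_T = 6 − 0.5X.
Mole fractions y_i = n_i/n_T; K = p_U / (p_R^2) with p_i = y_i·P.
Substituting and setting equal to 0.0678 kPa^-1 gives a polynomial in X; the root in (0,1) is X = 0.743.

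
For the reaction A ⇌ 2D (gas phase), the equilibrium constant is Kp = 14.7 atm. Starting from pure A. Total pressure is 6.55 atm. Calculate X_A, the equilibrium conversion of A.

X = 0.600

Basis: 1 mol A initially; let X = conversion of A. Extent ξ = X.
Mole table: n_A = 1 − X; n_D = 2X.
Summing: n_T = 1 + X.
With p_i = (n_i/n_T)P, Kp = p_D^2 / (p_A).
Equating to 14.7 atm and solving on 0 < X < 1: X = 0.600.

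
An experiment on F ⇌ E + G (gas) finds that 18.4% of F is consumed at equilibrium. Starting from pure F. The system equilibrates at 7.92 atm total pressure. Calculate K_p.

K_p = 0.278 atm

Basis: 1 mol F initially; let X = conversion of F. Extent ξ = X.
Species balance: n_F = 1 − X; n_E = X; n_G = X.
n_T = Σnᵢ = 1 + X.
At X = 0.184: n_F = 0.816, n_E = 0.184, n_G = 0.184, n_T = 1.18.
p_i = (n_i/n_T)·P. K_p = p_E p_G / (p_F) = 0.278 atm.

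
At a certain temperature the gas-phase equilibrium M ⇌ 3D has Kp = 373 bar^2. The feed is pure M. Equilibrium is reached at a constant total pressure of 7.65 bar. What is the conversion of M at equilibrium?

Let X = conversion of M (basis 1 mol M); extent of reaction ξ = X.
Moles: n_M = 1 − X; n_D = 3X.
n_T = Σnᵢ = 1 + 2X.
y_i = n_i/n_T, p_i = y_i·P. Kp = p_D^3 / (p_M).
Equating to 373 bar^2 and solving on 0 < X < 1: X = 0.729.

X = 0.729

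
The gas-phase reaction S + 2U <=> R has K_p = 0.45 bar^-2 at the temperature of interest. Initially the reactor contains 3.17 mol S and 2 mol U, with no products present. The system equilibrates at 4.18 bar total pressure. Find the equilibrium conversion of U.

X = 0.650

Basis: 2 mol U initially; let X = conversion of U. Extent ξ = X.
Mole table: n_S = 3.17 − X; n_U = 2 − 2X; n_R = X.
Summing: n_T = 5.17 − 2X.
With p_i = (n_i/n_T)P, K_p = p_R / (p_S p_U^2).
Setting this equal to 0.45 bar^-2 and taking the physical root (0 < X < 1) gives X = 0.650.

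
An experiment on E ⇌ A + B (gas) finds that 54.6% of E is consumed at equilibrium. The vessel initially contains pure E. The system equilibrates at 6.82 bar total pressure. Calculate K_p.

Basis: 1 mol E initially; let X = conversion of E. Extent ξ = X.
Moles: n_E = 1 − X; n_A = X; n_B = X.
Total moles n_T = 1 + X.
At X = 0.546: n_E = 0.454, n_A = 0.546, n_B = 0.546, n_T = 1.55.
p_i = (n_i/n_T)·P. K_p = p_A p_B / (p_E) = 2.9 bar.

K_p = 2.9 bar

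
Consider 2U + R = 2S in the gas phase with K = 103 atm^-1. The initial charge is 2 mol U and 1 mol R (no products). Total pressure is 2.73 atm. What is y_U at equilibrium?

Let X = conversion of U (basis 2 mol U); extent of reaction ξ = X.
Species balance: n_U = 2 − 2X; n_R = 1 − X; n_S = 2X.
Summing: n_T = 3 − X.
y_i = n_i/n_T, p_i = y_i·P. K = p_S^2 / (p_U^2 p_R).
Substituting and setting equal to 103 atm^-1 gives a polynomial in X; the root in (0,1) is X = 0.826.
Then n_U = 0.348, n_T = 2.17, so y_U = 0.160.

y_U = 0.160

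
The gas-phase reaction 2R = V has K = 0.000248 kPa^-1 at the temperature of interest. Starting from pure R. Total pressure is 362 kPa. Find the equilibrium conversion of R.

X = 0.142

Take 1 mol R as basis and let X be its fractional conversion, so ξ = 0.5X.
Moles: n_R = 1 − X; n_V = 0.5X.
Summing: n_T = 1 − 0.5X.
Mole fractions y_i = n_i/n_T; K = p_V / (p_R^2) with p_i = y_i·P.
This yields a degree-2 equation in X; solving on (0,1), X = 0.142.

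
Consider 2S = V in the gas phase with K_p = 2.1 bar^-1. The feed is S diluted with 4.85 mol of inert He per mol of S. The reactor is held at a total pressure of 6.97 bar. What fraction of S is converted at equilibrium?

X = 0.650

Let X = conversion of S (basis 1 mol S); extent of reaction ξ = 0.5X.
At extent ξ: n_S = 1 − X; n_V = 0.5X; n_I = 4.85 (inert).
n_T = Σnᵢ = 5.85 − 0.5X.
y_i = n_i/n_T, p_i = y_i·P. K_p = p_V / (p_S^2).
Setting this equal to 2.1 bar^-1 and taking the physical root (0 < X < 1) gives X = 0.650.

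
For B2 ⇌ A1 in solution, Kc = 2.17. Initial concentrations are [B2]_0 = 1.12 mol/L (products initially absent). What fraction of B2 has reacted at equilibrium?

Let X = conversion of B2; extent ξ = 1.12·X mol/L.
Concentrations: [B2] = 1.12 − 1.12X; [A1] = 1.12X.
Kc = [A1] / ([B2]).
Equating to 2.17: the physical root is X = 0.685.

X = 0.685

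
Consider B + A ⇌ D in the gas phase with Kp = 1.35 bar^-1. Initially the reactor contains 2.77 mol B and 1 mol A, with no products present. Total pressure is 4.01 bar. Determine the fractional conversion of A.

X = 0.783

Basis: 1 mol A initially; let X = conversion of A. Extent ξ = X.
Mole table: n_B = 2.77 − X; n_A = 1 − X; n_D = X.
Total moles n_T = 3.77 − X.
y_i = n_i/n_T, p_i = y_i·P. Kp = p_D / (p_B p_A).
This yields a degree-2 equation in X; solving on (0,1), X = 0.783.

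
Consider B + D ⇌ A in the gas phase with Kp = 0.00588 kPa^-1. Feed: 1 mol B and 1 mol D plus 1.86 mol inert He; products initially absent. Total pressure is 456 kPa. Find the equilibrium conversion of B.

Let X = conversion of B (basis 1 mol B); extent of reaction ξ = X.
At extent ξ: n_B = 1 − X; n_D = 1 − X; n_A = X; n_I = 1.86 (inert).
Summing: n_T = 3.86 − X.
y_i = n_i/n_T, p_i = y_i·P. Kp = p_A / (p_B p_D).
Equating to 0.00588 kPa^-1 and solving on 0 < X < 1: X = 0.336.

X = 0.336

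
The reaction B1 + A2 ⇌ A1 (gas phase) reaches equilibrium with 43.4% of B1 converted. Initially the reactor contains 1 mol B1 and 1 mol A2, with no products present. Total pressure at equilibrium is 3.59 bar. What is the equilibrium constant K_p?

K_p = 0.591 bar^-1

Basis: 1 mol B1 initially; let X = conversion of B1. Extent ξ = X.
Species balance: n_B1 = 1 − X; n_A2 = 1 − X; n_A1 = X.
n_T = Σnᵢ = 2 − X.
At X = 0.434: n_B1 = 0.566, n_A2 = 0.566, n_A1 = 0.434, n_T = 1.57.
p_i = (n_i/n_T)·P. K_p = p_A1 / (p_B1 p_A2) = 0.591 bar^-1.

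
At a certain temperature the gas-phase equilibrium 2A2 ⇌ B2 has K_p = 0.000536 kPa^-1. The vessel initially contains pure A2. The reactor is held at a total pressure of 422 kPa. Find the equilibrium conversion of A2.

X = 0.275

Take 1 mol A2 as basis and let X be its fractional conversion, so ξ = 0.5X.
Moles: n_A2 = 1 − X; n_B2 = 0.5X.
n_T = Σnᵢ = 1 − 0.5X.
y_i = n_i/n_T, p_i = y_i·P. K_p = p_B2 / (p_A2^2).
This yields a degree-2 equation in X; solving on (0,1), X = 0.275.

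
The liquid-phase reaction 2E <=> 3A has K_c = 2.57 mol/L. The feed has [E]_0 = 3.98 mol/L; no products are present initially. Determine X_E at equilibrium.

Let X = conversion of E; extent ξ = 3.98X/2 mol/L.
Concentrations: [E] = 3.98 − 3.98X; [A] = 5.97X.
K_c = [A]^3 / ([E]^2).
Setting equal to 2.57 and solving for X on (0,1) gives X = 0.407.

X = 0.407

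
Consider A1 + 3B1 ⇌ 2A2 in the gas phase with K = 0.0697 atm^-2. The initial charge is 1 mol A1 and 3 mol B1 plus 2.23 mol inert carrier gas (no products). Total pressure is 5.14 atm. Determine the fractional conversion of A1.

Take 1 mol A1 as basis and let X be its fractional conversion, so ξ = X.
At extent ξ: n_A1 = 1 − X; n_B1 = 3 − 3X; n_A2 = 2X; n_I = 2.23 (inert).
n_T = Σnᵢ = 6.23 − 2X.
y_i = n_i/n_T, p_i = y_i·P. K = p_A2^2 / (p_A1 p_B1^3).
Equating to 0.0697 atm^-2 and solving on 0 < X < 1: X = 0.304.

X = 0.304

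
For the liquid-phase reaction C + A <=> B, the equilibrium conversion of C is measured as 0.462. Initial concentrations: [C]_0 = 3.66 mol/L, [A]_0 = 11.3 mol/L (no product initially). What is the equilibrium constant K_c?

Let X = conversion of C.
Concentrations: [C] = 3.66 − 3.66X; [A] = 11.3 − 3.66X; [B] = 3.66X.
At X = 0.462: [C] = 1.97, [A] = 9.61, [B] = 1.69.
K_c = [B] / ([C] [A]) = 0.0894 L/mol.

K_c = 0.0894 L/mol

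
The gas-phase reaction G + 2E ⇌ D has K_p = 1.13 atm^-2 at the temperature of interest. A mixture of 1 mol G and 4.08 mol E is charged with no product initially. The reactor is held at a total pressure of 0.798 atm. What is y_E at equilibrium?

Let X = conversion of G (basis 1 mol G); extent of reaction ξ = X.
Moles: n_G = 1 − X; n_E = 4.08 − 2X; n_D = X.
Summing: n_T = 5.08 − 2X.
With p_i = (n_i/n_T)P, K_p = p_D / (p_G p_E^2).
This yields a degree-3 equation in X; solving on (0,1), X = 0.303.
Then n_E = 3.47, n_T = 4.47, so y_E = 0.777.

y_E = 0.777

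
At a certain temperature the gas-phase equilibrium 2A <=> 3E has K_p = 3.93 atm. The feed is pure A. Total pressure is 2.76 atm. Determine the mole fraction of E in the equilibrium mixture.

y_E = 0.605

Take 1 mol A as basis and let X be its fractional conversion, so ξ = 0.5X.
Mole table: n_A = 1 − X; n_E = 1.5X.
Summing: n_T = 1 + 0.5X.
With p_i = (n_i/n_T)P, K_p = p_E^3 / (p_A^2).
This yields a degree-3 equation in X; solving on (0,1), X = 0.506.
Then n_E = 0.758, n_T = 1.25, so y_E = 0.605.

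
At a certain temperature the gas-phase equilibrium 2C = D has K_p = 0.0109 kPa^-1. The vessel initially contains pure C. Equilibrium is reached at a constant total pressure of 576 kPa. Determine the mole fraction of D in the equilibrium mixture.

y_D = 0.673

Take 1 mol C as basis and let X be its fractional conversion, so ξ = 0.5X.
Species balance: n_C = 1 − X; n_D = 0.5X.
Summing: n_T = 1 − 0.5X.
With p_i = (n_i/n_T)P, K_p = p_D / (p_C^2).
Setting this equal to 0.0109 kPa^-1 and taking the physical root (0 < X < 1) gives X = 0.804.
Then n_D = 0.402, n_T = 0.598, so y_D = 0.673.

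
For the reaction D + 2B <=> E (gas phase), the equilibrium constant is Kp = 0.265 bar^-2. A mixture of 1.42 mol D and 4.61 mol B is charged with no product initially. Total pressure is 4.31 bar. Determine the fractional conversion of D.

Let X = conversion of D (basis 1.42 mol D); extent of reaction ξ = 1.42X.
Moles: n_D = 1.42 − 1.42X; n_B = 4.61 − 2.84X; n_E = 1.42X.
Summing: n_T = 6.03 − 2.84X.
Mole fractions y_i = n_i/n_T; Kp = p_E / (p_D p_B^2) with p_i = y_i·P.
Equating to 0.265 bar^-2 and solving on 0 < X < 1: X = 0.678.

X = 0.678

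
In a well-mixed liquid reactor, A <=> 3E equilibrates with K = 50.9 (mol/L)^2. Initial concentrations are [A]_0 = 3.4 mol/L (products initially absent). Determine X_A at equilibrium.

Let X = conversion of A; extent ξ = 3.4·X mol/L.
Concentrations: [A] = 3.4 − 3.4X; [E] = 10.2X.
K = [E]^3 / ([A]).
Solving K = 50.9 for X ∈ (0,1): X = 0.448.

X = 0.448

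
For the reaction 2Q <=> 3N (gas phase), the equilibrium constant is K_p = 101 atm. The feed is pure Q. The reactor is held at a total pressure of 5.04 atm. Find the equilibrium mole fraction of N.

Basis: 1 mol Q initially; let X = conversion of Q. Extent ξ = 0.5X.
Species balance: n_Q = 1 − X; n_N = 1.5X.
n_T = Σnᵢ = 1 + 0.5X.
y_i = n_i/n_T, p_i = y_i·P. K_p = p_N^3 / (p_Q^2).
Setting this equal to 101 atm and taking the physical root (0 < X < 1) gives X = 0.766.
Then n_N = 1.15, n_T = 1.38, so y_N = 0.831.

y_N = 0.831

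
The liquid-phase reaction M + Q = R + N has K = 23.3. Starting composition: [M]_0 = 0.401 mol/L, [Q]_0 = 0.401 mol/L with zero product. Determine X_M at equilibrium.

X = 0.828

Let X = conversion of M; extent ξ = 0.401·X mol/L.
Concentrations: [M] = 0.401 − 0.401X; [Q] = 0.401 − 0.401X; [R] = 0.401X; [N] = 0.401X.
K = [R] [N] / ([M] [Q]).
Solving K = 23.3 for X ∈ (0,1): X = 0.828.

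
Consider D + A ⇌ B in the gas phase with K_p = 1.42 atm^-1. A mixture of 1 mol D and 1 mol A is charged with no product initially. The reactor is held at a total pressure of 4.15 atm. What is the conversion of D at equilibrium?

Take 1 mol D as basis and let X be its fractional conversion, so ξ = X.
Mole table: n_D = 1 − X; n_A = 1 − X; n_B = X.
n_T = Σnᵢ = 2 − X.
y_i = n_i/n_T, p_i = y_i·P. K_p = p_B / (p_D p_A).
Substituting and setting equal to 1.42 atm^-1 gives a polynomial in X; the root in (0,1) is X = 0.619.

X = 0.619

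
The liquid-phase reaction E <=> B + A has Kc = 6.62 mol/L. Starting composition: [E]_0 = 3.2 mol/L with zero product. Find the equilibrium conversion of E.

Let X = conversion of E; extent ξ = 3.2·X mol/L.
Concentrations: [E] = 3.2 − 3.2X; [B] = 3.2X; [A] = 3.2X.
Kc = [B] [A] / ([E]).
Setting equal to 6.62 and solving for X on (0,1) gives X = 0.737.

X = 0.737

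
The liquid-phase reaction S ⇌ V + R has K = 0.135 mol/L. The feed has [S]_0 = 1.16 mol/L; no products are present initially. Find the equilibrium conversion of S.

X = 0.288

Let X = conversion of S; extent ξ = 1.16·X mol/L.
Concentrations: [S] = 1.16 − 1.16X; [V] = 1.16X; [R] = 1.16X.
K = [V] [R] / ([S]).
Setting equal to 0.135 and solving for X on (0,1) gives X = 0.288.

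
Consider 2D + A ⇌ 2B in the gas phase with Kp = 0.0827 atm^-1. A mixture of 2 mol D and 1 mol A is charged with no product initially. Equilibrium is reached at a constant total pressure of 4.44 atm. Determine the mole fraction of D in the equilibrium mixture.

Take 2 mol D as basis and let X be its fractional conversion, so ξ = X.
Mole table: n_D = 2 − 2X; n_A = 1 − X; n_B = 2X.
Total moles n_T = 3 − X.
With p_i = (n_i/n_T)P, Kp = p_B^2 / (p_D^2 p_A).
Substituting and setting equal to 0.0827 atm^-1 gives a polynomial in X; the root in (0,1) is X = 0.241.
Then n_D = 1.52, n_T = 2.76, so y_D = 0.550.

y_D = 0.550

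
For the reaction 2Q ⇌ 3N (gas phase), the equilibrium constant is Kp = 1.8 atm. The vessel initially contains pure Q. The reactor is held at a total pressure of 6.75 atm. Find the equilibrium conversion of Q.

Let X = conversion of Q (basis 1 mol Q); extent of reaction ξ = 0.5X.
Mole table: n_Q = 1 − X; n_N = 1.5X.
n_T = Σnᵢ = 1 + 0.5X.
With p_i = (n_i/n_T)P, Kp = p_N^3 / (p_Q^2).
Setting this equal to 1.8 atm and taking the physical root (0 < X < 1) gives X = 0.342.

X = 0.342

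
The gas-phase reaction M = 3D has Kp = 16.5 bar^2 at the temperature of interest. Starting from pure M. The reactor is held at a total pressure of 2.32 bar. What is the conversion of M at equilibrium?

X = 0.603

Take 1 mol M as basis and let X be its fractional conversion, so ξ = X.
Mole table: n_M = 1 − X; n_D = 3X.
n_T = Σnᵢ = 1 + 2X.
With p_i = (n_i/n_T)P, Kp = p_D^3 / (p_M).
Equating to 16.5 bar^2 and solving on 0 < X < 1: X = 0.603.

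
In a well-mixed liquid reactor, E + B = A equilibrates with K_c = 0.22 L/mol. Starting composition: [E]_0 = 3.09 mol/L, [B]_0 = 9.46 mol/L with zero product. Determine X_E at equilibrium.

X = 0.624

Let X = conversion of E; extent ξ = 3.09·X mol/L.
Concentrations: [E] = 3.09 − 3.09X; [B] = 9.46 − 3.09X; [A] = 3.09X.
K_c = [A] / ([E] [B]).
Equating to 0.22 L/mol: the physical root is X = 0.624.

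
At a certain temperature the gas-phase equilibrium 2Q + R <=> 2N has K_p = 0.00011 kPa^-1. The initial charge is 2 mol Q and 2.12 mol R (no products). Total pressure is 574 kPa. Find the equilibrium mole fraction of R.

y_R = 0.496

Basis: 2 mol Q initially; let X = conversion of Q. Extent ξ = X.
Mole table: n_Q = 2 − 2X; n_R = 2.12 − X; n_N = 2X.
n_T = Σnᵢ = 4.12 − X.
With p_i = (n_i/n_T)P, K_p = p_N^2 / (p_Q^2 p_R).
This yields a degree-3 equation in X; solving on (0,1), X = 0.150.
Then n_R = 1.97, n_T = 3.97, so y_R = 0.496.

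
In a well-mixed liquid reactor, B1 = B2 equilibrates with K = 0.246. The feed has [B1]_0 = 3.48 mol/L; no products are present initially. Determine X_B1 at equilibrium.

Let X = conversion of B1; extent ξ = 3.48·X mol/L.
Concentrations: [B1] = 3.48 − 3.48X; [B2] = 3.48X.
K = [B2] / ([B1]).
Solving K = 0.246 for X ∈ (0,1): X = 0.197.

X = 0.197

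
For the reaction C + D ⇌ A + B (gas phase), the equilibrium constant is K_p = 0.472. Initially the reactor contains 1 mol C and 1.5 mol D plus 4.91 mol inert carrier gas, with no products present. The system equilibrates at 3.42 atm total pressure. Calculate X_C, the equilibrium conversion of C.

X = 0.492

Take 1 mol C as basis and let X be its fractional conversion, so ξ = X.
Moles: n_C = 1 − X; n_D = 1.5 − X; n_A = X; n_B = X; n_I = 4.91 (inert).
Total moles n_T = 7.41 (Δν = 0, constant).
With p_i = (n_i/n_T)P, K_p = p_A p_B / (p_C p_D).
Substituting and setting equal to 0.472 gives a polynomial in X; the root in (0,1) is X = 0.492.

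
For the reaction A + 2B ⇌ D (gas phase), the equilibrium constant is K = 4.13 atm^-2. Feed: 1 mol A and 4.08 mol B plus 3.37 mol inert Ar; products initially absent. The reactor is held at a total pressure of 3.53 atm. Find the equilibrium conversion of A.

Let X = conversion of A (basis 1 mol A); extent of reaction ξ = X.
Moles: n_A = 1 − X; n_B = 4.08 − 2X; n_D = X; n_I = 3.37 (inert).
Total moles n_T = 8.45 − 2X.
With p_i = (n_i/n_T)P, K = p_D / (p_A p_B^2).
Setting this equal to 4.13 atm^-2 and taking the physical root (0 < X < 1) gives X = 0.863.

X = 0.863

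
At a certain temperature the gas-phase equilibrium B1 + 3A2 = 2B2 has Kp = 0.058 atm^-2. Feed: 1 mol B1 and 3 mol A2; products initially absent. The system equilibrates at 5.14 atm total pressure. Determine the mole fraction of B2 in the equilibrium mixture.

y_B2 = 0.235

Basis: 1 mol B1 initially; let X = conversion of B1. Extent ξ = X.
At extent ξ: n_B1 = 1 − X; n_A2 = 3 − 3X; n_B2 = 2X.
Summing: n_T = 4 − 2X.
y_i = n_i/n_T, p_i = y_i·P. Kp = p_B2^2 / (p_B1 p_A2^3).
This yields a degree-4 equation in X; solving on (0,1), X = 0.381.
Then n_B2 = 0.762, n_T = 3.24, so y_B2 = 0.235.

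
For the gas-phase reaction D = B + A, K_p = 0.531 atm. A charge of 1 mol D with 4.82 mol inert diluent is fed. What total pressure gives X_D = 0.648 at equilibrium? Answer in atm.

P = 2.88 atm

Basis: 1 mol D initially; let X = conversion of D. Extent ξ = X.
Mole table: n_D = 1 − X; n_B = X; n_A = X; n_I = 4.82 (inert).
Total moles n_T = 5.82 + X.
K_p = p_B p_A / (p_D) with p_i = (n_i/n_T)·P.
At X = 0.648: the mole-fraction product g(X) = Π y_i^ν_i = 0.1844. Since K_p = g(X)·P^{1}, P = (K_p/g)^(1/1) = (0.531/0.1844)^(1/1) = 2.88 atm.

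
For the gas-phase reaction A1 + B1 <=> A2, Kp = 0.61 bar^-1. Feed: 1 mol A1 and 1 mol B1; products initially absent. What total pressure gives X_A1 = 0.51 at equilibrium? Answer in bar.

Take 1 mol A1 as basis and let X be its fractional conversion, so ξ = X.
Species balance: n_A1 = 1 − X; n_B1 = 1 − X; n_A2 = X.
Summing: n_T = 2 − X.
Kp = p_A2 / (p_A1 p_B1) with p_i = (n_i/n_T)·P.
At X = 0.51: the mole-fraction product g(X) = Π y_i^ν_i = 3.165. Since Kp = g(X)·P^{-1}, P = (g/Kp)^(1/1) = (3.165/0.61)^(1/1) = 5.19 bar.

P = 5.19 bar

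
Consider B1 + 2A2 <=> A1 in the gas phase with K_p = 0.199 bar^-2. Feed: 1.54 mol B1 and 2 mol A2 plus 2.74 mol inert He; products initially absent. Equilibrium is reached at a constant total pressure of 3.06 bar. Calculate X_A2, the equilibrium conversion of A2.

X = 0.190

Basis: 2 mol A2 initially; let X = conversion of A2. Extent ξ = X.
At extent ξ: n_B1 = 1.54 − X; n_A2 = 2 − 2X; n_A1 = X; n_I = 2.74 (inert).
Total moles n_T = 6.28 − 2X.
Mole fractions y_i = n_i/n_T; K_p = p_A1 / (p_B1 p_A2^2) with p_i = y_i·P.
Setting this equal to 0.199 bar^-2 and taking the physical root (0 < X < 1) gives X = 0.190.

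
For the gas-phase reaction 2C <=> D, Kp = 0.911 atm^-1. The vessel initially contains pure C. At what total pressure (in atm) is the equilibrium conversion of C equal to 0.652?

P = 1.99 atm

Basis: 1 mol C initially; let X = conversion of C. Extent ξ = 0.5X.
Mole table: n_C = 1 − X; n_D = 0.5X.
Total moles n_T = 1 − 0.5X.
Kp = p_D / (p_C^2) with p_i = (n_i/n_T)·P.
At X = 0.652: the mole-fraction product g(X) = Π y_i^ν_i = 1.814. Since Kp = g(X)·P^{-1}, P = (g/Kp)^(1/1) = (1.814/0.911)^(1/1) = 1.99 atm.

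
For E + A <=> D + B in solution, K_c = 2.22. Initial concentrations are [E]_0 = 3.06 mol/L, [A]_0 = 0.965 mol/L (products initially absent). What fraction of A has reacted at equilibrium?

Let X = conversion of A; extent ξ = 0.965·X mol/L.
Concentrations: [E] = 3.06 − 0.965X; [A] = 0.965 − 0.965X; [D] = 0.965X; [B] = 0.965X.
K_c = [D] [B] / ([E] [A]).
Equating to 2.22: the physical root is X = 0.857.

X = 0.857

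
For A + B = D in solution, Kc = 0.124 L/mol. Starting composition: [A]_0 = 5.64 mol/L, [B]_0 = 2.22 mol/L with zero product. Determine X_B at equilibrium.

X = 0.374

Let X = conversion of B; extent ξ = 2.22·X mol/L.
Concentrations: [A] = 5.64 − 2.22X; [B] = 2.22 − 2.22X; [D] = 2.22X.
Kc = [D] / ([A] [B]).
Setting equal to 0.124 and solving for X on (0,1) gives X = 0.374.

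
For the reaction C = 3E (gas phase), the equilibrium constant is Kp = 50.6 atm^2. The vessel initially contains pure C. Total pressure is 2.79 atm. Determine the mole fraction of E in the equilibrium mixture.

Take 1 mol C as basis and let X be its fractional conversion, so ξ = X.
Moles: n_C = 1 − X; n_E = 3X.
n_T = Σnᵢ = 1 + 2X.
Mole fractions y_i = n_i/n_T; Kp = p_E^3 / (p_C) with p_i = y_i·P.
Substituting and setting equal to 50.6 atm^2 gives a polynomial in X; the root in (0,1) is X = 0.732.
Then n_E = 2.2, n_T = 2.46, so y_E = 0.891.

y_E = 0.891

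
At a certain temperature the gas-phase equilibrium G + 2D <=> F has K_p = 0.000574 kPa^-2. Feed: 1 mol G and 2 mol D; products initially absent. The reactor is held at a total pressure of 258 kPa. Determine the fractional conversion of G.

X = 0.781

Let X = conversion of G (basis 1 mol G); extent of reaction ξ = X.
At extent ξ: n_G = 1 − X; n_D = 2 − 2X; n_F = X.
Total moles n_T = 3 − 2X.
With p_i = (n_i/n_T)P, K_p = p_F / (p_G p_D^2).
Setting this equal to 0.000574 kPa^-2 and taking the physical root (0 < X < 1) gives X = 0.781.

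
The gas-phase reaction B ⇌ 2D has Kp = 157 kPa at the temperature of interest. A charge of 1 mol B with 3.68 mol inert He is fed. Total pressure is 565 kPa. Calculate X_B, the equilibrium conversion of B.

X = 0.445

Let X = conversion of B (basis 1 mol B); extent of reaction ξ = X.
At extent ξ: n_B = 1 − X; n_D = 2X; n_I = 3.68 (inert).
Summing: n_T = 4.68 + X.
With p_i = (n_i/n_T)P, Kp = p_D^2 / (p_B).
Setting this equal to 157 kPa and taking the physical root (0 < X < 1) gives X = 0.445.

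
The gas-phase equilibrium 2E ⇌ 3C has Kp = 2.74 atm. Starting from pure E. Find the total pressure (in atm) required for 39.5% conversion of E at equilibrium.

P = 5.77 atm

Let X = conversion of E (basis 1 mol E); extent of reaction ξ = 0.5X.
At extent ξ: n_E = 1 − X; n_C = 1.5X.
Total moles n_T = 1 + 0.5X.
Kp = p_C^3 / (p_E^2) with p_i = (n_i/n_T)·P.
At X = 0.395: the mole-fraction product g(X) = Π y_i^ν_i = 0.4745. Since Kp = g(X)·P^{1}, P = (Kp/g)^(1/1) = (2.74/0.4745)^(1/1) = 5.77 atm.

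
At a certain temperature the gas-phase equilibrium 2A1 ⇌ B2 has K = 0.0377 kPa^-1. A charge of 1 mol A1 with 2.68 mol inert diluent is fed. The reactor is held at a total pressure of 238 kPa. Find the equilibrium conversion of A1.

X = 0.651

Basis: 1 mol A1 initially; let X = conversion of A1. Extent ξ = 0.5X.
At extent ξ: n_A1 = 1 − X; n_B2 = 0.5X; n_I = 2.68 (inert).
Summing: n_T = 3.68 − 0.5X.
Mole fractions y_i = n_i/n_T; K = p_B2 / (p_A1^2) with p_i = y_i·P.
Equating to 0.0377 kPa^-1 and solving on 0 < X < 1: X = 0.651.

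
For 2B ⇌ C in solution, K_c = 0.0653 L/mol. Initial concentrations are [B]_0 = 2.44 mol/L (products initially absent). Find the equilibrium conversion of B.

Let X = conversion of B; extent ξ = 2.44X/2 mol/L.
Concentrations: [B] = 2.44 − 2.44X; [C] = 1.22X.
K_c = [C] / ([B]^2).
This equals 0.0653 at X = 0.203 (the root in 0 < X < 1).

X = 0.203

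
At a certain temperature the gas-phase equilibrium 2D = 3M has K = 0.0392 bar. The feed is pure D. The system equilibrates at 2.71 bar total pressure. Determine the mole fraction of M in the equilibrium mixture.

Take 1 mol D as basis and let X be its fractional conversion, so ξ = 0.5X.
Species balance: n_D = 1 − X; n_M = 1.5X.
Summing: n_T = 1 + 0.5X.
Mole fractions y_i = n_i/n_T; K = p_M^3 / (p_D^2) with p_i = y_i·P.
Equating to 0.0392 bar and solving on 0 < X < 1: X = 0.149.
Then n_M = 0.224, n_T = 1.07, so y_M = 0.208.

y_M = 0.208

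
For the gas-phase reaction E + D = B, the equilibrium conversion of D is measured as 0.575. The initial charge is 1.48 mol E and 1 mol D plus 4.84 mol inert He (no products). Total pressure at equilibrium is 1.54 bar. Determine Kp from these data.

Kp = 6.55 bar^-1

Let X = conversion of D (basis 1 mol D); extent of reaction ξ = X.
Moles: n_E = 1.48 − X; n_D = 1 − X; n_B = X; n_I = 4.84 (inert).
Total moles n_T = 7.32 − X.
At X = 0.575: n_E = 0.905, n_D = 0.425, n_B = 0.575, n_T = 6.75.
p_i = (n_i/n_T)·P. Kp = p_B / (p_E p_D) = 6.55 bar^-1.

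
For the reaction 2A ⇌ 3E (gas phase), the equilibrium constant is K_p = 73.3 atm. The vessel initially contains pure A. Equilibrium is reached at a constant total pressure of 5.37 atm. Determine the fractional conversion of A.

X = 0.733

Let X = conversion of A (basis 1 mol A); extent of reaction ξ = 0.5X.
Moles: n_A = 1 − X; n_E = 1.5X.
Summing: n_T = 1 + 0.5X.
y_i = n_i/n_T, p_i = y_i·P. K_p = p_E^3 / (p_A^2).
Setting this equal to 73.3 atm and taking the physical root (0 < X < 1) gives X = 0.733.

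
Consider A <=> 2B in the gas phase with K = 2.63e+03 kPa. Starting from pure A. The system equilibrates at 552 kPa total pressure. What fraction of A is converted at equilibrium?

X = 0.737

Basis: 1 mol A initially; let X = conversion of A. Extent ξ = X.
At extent ξ: n_A = 1 − X; n_B = 2X.
Summing: n_T = 1 + X.
Mole fractions y_i = n_i/n_T; K = p_B^2 / (p_A) with p_i = y_i·P.
Setting this equal to 2.63e+03 kPa and taking the physical root (0 < X < 1) gives X = 0.737.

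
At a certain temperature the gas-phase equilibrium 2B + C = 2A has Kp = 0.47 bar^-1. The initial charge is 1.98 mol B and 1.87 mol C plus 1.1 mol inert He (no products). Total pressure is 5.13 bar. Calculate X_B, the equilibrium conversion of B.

X = 0.465

Take 1.98 mol B as basis and let X be its fractional conversion, so ξ = 0.99X.
Mole table: n_B = 1.98 − 1.98X; n_C = 1.87 − 0.99X; n_A = 1.98X; n_I = 1.1 (inert).
Summing: n_T = 4.95 − 0.99X.
y_i = n_i/n_T, p_i = y_i·P. Kp = p_A^2 / (p_B^2 p_C).
Setting this equal to 0.47 bar^-1 and taking the physical root (0 < X < 1) gives X = 0.465.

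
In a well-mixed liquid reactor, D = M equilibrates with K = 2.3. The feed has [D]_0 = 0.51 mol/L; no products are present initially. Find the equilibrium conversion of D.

X = 0.697

Let X = conversion of D; extent ξ = 0.51·X mol/L.
Concentrations: [D] = 0.51 − 0.51X; [M] = 0.51X.
K = [M] / ([D]).
Solving K = 2.3 for X ∈ (0,1): X = 0.697.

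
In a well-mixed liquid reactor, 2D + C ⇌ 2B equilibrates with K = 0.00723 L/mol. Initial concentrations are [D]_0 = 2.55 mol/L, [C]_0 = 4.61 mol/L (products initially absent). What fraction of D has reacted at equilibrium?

X = 0.152

Let X = conversion of D; extent ξ = 2.55X/2 mol/L.
Concentrations: [D] = 2.55 − 2.55X; [C] = 4.61 − 1.27X; [B] = 2.55X.
K = [B]^2 / ([D]^2 [C]).
This equals 0.00723 at X = 0.152 (the root in 0 < X < 1).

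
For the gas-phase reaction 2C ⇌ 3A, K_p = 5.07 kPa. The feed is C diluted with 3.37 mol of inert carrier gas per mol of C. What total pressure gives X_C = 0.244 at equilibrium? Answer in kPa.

Basis: 1 mol C initially; let X = conversion of C. Extent ξ = 0.5X.
At extent ξ: n_C = 1 − X; n_A = 1.5X; n_I = 3.37 (inert).
Total moles n_T = 4.37 + 0.5X.
K_p = p_A^3 / (p_C^2) with p_i = (n_i/n_T)·P.
At X = 0.244: the mole-fraction product g(X) = Π y_i^ν_i = 0.0191. Since K_p = g(X)·P^{1}, P = (K_p/g)^(1/1) = (5.07/0.0191)^(1/1) = 265 kPa.

P = 265 kPa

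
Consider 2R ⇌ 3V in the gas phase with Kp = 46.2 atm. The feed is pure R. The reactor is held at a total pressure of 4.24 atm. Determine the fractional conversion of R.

X = 0.713

Basis: 1 mol R initially; let X = conversion of R. Extent ξ = 0.5X.
Mole table: n_R = 1 − X; n_V = 1.5X.
Summing: n_T = 1 + 0.5X.
Mole fractions y_i = n_i/n_T; Kp = p_V^3 / (p_R^2) with p_i = y_i·P.
Setting this equal to 46.2 atm and taking the physical root (0 < X < 1) gives X = 0.713.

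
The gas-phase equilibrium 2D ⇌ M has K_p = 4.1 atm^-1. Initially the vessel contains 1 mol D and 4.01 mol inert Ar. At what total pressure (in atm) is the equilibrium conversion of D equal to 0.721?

P = 5.25 atm

Let X = conversion of D (basis 1 mol D); extent of reaction ξ = 0.5X.
Mole table: n_D = 1 − X; n_M = 0.5X; n_I = 4.01 (inert).
Total moles n_T = 5.01 − 0.5X.
K_p = p_M / (p_D^2) with p_i = (n_i/n_T)·P.
At X = 0.721: the mole-fraction product g(X) = Π y_i^ν_i = 21.53. Since K_p = g(X)·P^{-1}, P = (g/K_p)^(1/1) = (21.53/4.1)^(1/1) = 5.25 atm.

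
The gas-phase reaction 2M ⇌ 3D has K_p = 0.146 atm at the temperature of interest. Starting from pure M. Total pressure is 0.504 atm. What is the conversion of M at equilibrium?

Take 1 mol M as basis and let X be its fractional conversion, so ξ = 0.5X.
At extent ξ: n_M = 1 − X; n_D = 1.5X.
Summing: n_T = 1 + 0.5X.
With p_i = (n_i/n_T)P, K_p = p_D^3 / (p_M^2).
Equating to 0.146 atm and solving on 0 < X < 1: X = 0.349.

X = 0.349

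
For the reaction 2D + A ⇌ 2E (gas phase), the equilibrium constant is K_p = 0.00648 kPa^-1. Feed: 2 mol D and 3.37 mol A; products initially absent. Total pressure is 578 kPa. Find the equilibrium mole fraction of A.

Take 2 mol D as basis and let X be its fractional conversion, so ξ = X.
At extent ξ: n_D = 2 − 2X; n_A = 3.37 − X; n_E = 2X.
Total moles n_T = 5.37 − X.
y_i = n_i/n_T, p_i = y_i·P. K_p = p_E^2 / (p_D^2 p_A).
This yields a degree-3 equation in X; solving on (0,1), X = 0.596.
Then n_A = 2.77, n_T = 4.77, so y_A = 0.581.

y_A = 0.581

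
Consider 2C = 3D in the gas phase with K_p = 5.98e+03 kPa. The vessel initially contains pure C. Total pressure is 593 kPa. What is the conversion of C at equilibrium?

Basis: 1 mol C initially; let X = conversion of C. Extent ξ = 0.5X.
Mole table: n_C = 1 − X; n_D = 1.5X.
Total moles n_T = 1 + 0.5X.
With p_i = (n_i/n_T)P, K_p = p_D^3 / (p_C^2).
This yields a degree-3 equation in X; solving on (0,1), X = 0.705.

X = 0.705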